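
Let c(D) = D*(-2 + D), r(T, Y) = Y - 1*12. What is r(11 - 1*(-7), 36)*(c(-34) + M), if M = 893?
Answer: 50808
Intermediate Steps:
r(T, Y) = -12 + Y (r(T, Y) = Y - 12 = -12 + Y)
r(11 - 1*(-7), 36)*(c(-34) + M) = (-12 + 36)*(-34*(-2 - 34) + 893) = 24*(-34*(-36) + 893) = 24*(1224 + 893) = 24*2117 = 50808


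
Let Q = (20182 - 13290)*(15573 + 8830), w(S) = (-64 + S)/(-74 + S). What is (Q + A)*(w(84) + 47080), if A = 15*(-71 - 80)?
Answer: 7918401940302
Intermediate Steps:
w(S) = (-64 + S)/(-74 + S)
A = -2265 (A = 15*(-151) = -2265)
Q = 168185476 (Q = 6892*24403 = 168185476)
(Q + A)*(w(84) + 47080) = (168185476 - 2265)*((-64 + 84)/(-74 + 84) + 47080) = 168183211*(20/10 + 47080) = 168183211*((⅒)*20 + 47080) = 168183211*(2 + 47080) = 168183211*47082 = 7918401940302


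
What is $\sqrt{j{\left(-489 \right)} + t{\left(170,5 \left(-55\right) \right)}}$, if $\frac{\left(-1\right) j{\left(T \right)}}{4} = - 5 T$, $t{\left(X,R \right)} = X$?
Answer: $31 i \sqrt{10} \approx 98.031 i$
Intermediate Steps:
$j{\left(T \right)} = 20 T$ ($j{\left(T \right)} = - 4 \left(- 5 T\right) = 20 T$)
$\sqrt{j{\left(-489 \right)} + t{\left(170,5 \left(-55\right) \right)}} = \sqrt{20 \left(-489\right) + 170} = \sqrt{-9780 + 170} = \sqrt{-9610} = 31 i \sqrt{10}$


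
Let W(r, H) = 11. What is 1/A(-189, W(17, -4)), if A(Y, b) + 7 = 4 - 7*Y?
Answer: 1/1320 ≈ 0.00075758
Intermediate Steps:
A(Y, b) = -3 - 7*Y (A(Y, b) = -7 + (4 - 7*Y) = -3 - 7*Y)
1/A(-189, W(17, -4)) = 1/(-3 - 7*(-189)) = 1/(-3 + 1323) = 1/1320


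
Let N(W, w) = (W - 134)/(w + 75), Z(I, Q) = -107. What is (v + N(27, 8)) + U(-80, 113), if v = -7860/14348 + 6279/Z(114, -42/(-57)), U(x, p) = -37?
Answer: -3106586326/31856147 ≈ -97.519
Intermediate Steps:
N(W, w) = (-134 + W)/(75 + w)
v = -22733028/383809 (v = -7860/14348 + 6279/(-107) = -7860*1/14348 + 6279*(-1/107) = -1965/3587 - 6279/107 = -22733028/383809 ≈ -59.230)
(v + N(27, 8)) + U(-80, 113) = (-22733028/383809 + (-134 + 27)/(75 + 8)) - 37 = (-22733028/383809 - 107/83) - 37 = -1927908887/31856147 - 37 = -3106586326/31856147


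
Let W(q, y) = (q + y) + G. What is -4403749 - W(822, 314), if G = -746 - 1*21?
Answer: -4404118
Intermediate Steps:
G = -767 (G = -746 - 21 = -767)
W(q, y) = -767 + q + y (W(q, y) = (q + y) - 767 = -767 + q + y)
-4403749 - W(822, 314) = -4403749 - (-767 + 822 + 314) = -4403749 - 1*369 = -4403749 - 369 = -4404118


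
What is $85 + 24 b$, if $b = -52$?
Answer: $-1163$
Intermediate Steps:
$85 + 24 b = 85 + 24 \left(-52\right) = 85 - 1248 = -1163$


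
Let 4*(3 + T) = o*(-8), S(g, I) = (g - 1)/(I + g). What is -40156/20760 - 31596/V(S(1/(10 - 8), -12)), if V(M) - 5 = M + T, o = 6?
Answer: 3769315589/1188510 ≈ 3171.5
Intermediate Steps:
S(g, I) = (-1 + g)/(I + g)
T = -15 (T = -3 + (6*(-8))/4 = -3 + (¼)*(-48) = -3 - 12 = -15)
V(M) = -10 + M (V(M) = 5 + (M - 15) = 5 + (-15 + M) = -10 + M)
-40156/20760 - 31596/V(S(1/(10 - 8), -12)) = -40156/20760 - 31596/(-10 + (-1 + 1/(10 - 8))/(-12 + 1/(10 - 8))) = -40156*1/20760 - 31596/(-10 + (-1 + 1/2)/(-12 + 1/2)) = -10039/5190 - 31596/(-10 + (-1 + ½)/(-12 + ½)) = -10039/5190 - 31596/(-10 - ½/(-23/2)) = -10039/5190 - 31596/(-10 - 2/23*(-½)) = -10039/5190 - 31596/(-10 + 1/23) = -10039/5190 - 31596/(-229/23) = -10039/5190 - 31596*(-23/229) = -10039/5190 + 726708/229 = 3769315589/1188510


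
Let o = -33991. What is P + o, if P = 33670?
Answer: -321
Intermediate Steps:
P + o = 33670 - 33991 = -321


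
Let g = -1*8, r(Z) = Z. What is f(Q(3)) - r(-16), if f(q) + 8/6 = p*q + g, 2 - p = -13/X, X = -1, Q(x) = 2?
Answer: -46/3 ≈ -15.333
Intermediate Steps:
p = -11 (p = 2 - (-13)/(-1) = 2 - (-13)*(-1) = 2 - 1*13 = 2 - 13 = -11)
g = -8
f(q) = -28/3 - 11*q (f(q) = -4/3 + (-11*q - 8) = -4/3 + (-8 - 11*q) = -28/3 - 11*q)
f(Q(3)) - r(-16) = (-28/3 - 11*2) - 1*(-16) = (-28/3 - 22) + 16 = -94/3 + 16 = -46/3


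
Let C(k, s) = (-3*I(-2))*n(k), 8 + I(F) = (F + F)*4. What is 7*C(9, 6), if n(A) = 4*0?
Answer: 0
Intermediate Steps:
n(A) = 0
I(F) = -8 + 8*F (I(F) = -8 + (F + F)*4 = -8 + (2*F)*4 = -8 + 8*F)
C(k, s) = 0 (C(k, s) = -3*(-8 + 8*(-2))*0 = -3*(-8 - 16)*0 = -3*(-24)*0 = 72*0 = 0)
7*C(9, 6) = 7*0 = 0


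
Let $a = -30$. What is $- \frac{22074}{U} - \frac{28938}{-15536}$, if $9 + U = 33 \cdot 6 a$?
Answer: $\frac{85848971}{15403944} \approx 5.5732$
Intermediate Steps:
$U = -5949$ ($U = -9 + 33 \cdot 6 \left(-30\right) = -9 + 198 \left(-30\right) = -9 - 5940 = -5949$)
$- \frac{22074}{U} - \frac{28938}{-15536} = - \frac{22074}{-5949} - \frac{28938}{-15536} = \left(-22074\right) \left(- \frac{1}{5949}\right) - - \frac{14469}{7768} = \frac{7358}{1983} + \frac{14469}{7768} = \frac{85848971}{15403944}$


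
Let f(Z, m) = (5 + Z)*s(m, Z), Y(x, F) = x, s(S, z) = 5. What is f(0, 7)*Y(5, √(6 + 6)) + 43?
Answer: 168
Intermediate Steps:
f(Z, m) = 25 + 5*Z (f(Z, m) = (5 + Z)*5 = 25 + 5*Z)
f(0, 7)*Y(5, √(6 + 6)) + 43 = (25 + 5*0)*5 + 43 = (25 + 0)*5 + 43 = 25*5 + 43 = 125 + 43 = 168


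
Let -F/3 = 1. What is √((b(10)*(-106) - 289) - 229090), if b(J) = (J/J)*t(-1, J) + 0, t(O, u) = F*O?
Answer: I*√229697 ≈ 479.27*I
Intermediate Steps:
F = -3 (F = -3*1 = -3)
t(O, u) = -3*O
b(J) = 3 (b(J) = (J/J)*(-3*(-1)) + 0 = 1*3 + 0 = 3 + 0 = 3)
√((b(10)*(-106) - 289) - 229090) = √((3*(-106) - 289) - 229090) = √((-318 - 289) - 229090) = √(-607 - 229090) = √(-229697) = I*√229697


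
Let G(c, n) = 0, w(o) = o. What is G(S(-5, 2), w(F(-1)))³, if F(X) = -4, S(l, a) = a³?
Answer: 0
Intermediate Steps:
G(S(-5, 2), w(F(-1)))³ = 0³ = 0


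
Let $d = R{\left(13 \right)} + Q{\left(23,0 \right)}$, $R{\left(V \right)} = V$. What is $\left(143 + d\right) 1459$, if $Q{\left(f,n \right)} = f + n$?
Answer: $261161$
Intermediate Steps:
$d = 36$ ($d = 13 + \left(23 + 0\right) = 13 + 23 = 36$)
$\left(143 + d\right) 1459 = \left(143 + 36\right) 1459 = 179 \cdot 1459 = 261161$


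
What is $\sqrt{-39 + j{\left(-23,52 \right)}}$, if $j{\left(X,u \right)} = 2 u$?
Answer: $\sqrt{65} \approx 8.0623$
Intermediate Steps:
$\sqrt{-39 + j{\left(-23,52 \right)}} = \sqrt{-39 + 2 \cdot 52} = \sqrt{-39 + 104} = \sqrt{65}$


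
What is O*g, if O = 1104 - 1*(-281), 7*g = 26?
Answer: 36010/7 ≈ 5144.3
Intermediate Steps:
g = 26/7 (g = (1/7)*26 = 26/7 ≈ 3.7143)
O = 1385 (O = 1104 + 281 = 1385)
O*g = 1385*(26/7) = 36010/7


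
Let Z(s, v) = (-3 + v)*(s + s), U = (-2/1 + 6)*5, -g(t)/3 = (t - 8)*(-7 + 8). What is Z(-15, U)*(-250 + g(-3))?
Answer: 110670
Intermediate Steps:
g(t) = 24 - 3*t (g(t) = -3*(t - 8)*(-7 + 8) = -3*(-8 + t) = 24 - 3*t)
U = 20 (U = (-2*1 + 6)*5 = (-2 + 6)*5 = 4*5 = 20)
Z(s, v) = 2*s*(-3 + v) (Z(s, v) = (-3 + v)*(2*s) = 2*s*(-3 + v))
Z(-15, U)*(-250 + g(-3)) = (2*(-15)*(-3 + 20))*(-250 + (24 - 3*(-3))) = (2*(-15)*17)*(-250 + (24 + 9)) = -510*(-250 + 33) = -510*(-217) = 110670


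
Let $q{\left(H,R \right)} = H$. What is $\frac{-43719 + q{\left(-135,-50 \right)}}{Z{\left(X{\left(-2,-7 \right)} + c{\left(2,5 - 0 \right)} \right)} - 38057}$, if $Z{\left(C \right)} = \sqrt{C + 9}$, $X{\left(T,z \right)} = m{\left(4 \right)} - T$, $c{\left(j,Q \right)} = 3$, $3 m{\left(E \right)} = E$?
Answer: $\frac{5006855034}{4345005701} + \frac{43854 \sqrt{138}}{4345005701} \approx 1.1524$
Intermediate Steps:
$m{\left(E \right)} = \frac{E}{3}$
$X{\left(T,z \right)} = \frac{4}{3} - T$ ($X{\left(T,z \right)} = \frac{1}{3} \cdot 4 - T = \frac{4}{3} - T$)
$Z{\left(C \right)} = \sqrt{9 + C}$
$\frac{-43719 + q{\left(-135,-50 \right)}}{Z{\left(X{\left(-2,-7 \right)} + c{\left(2,5 - 0 \right)} \right)} - 38057} = \frac{-43719 - 135}{\sqrt{9 + \left(\left(\frac{4}{3} - -2\right) + 3\right)} - 38057} = - \frac{43854}{\sqrt{9 + \left(\left(\frac{4}{3} + 2\right) + 3\right)} - 38057} = - \frac{43854}{\sqrt{9 + \left(\frac{10}{3} + 3\right)} - 38057} = - \frac{43854}{\sqrt{9 + \frac{19}{3}} - 38057} = - \frac{43854}{\sqrt{\frac{46}{3}} - 38057} = - \frac{43854}{\frac{\sqrt{138}}{3} - 38057} = - \frac{43854}{-38057 + \frac{\sqrt{138}}{3}}$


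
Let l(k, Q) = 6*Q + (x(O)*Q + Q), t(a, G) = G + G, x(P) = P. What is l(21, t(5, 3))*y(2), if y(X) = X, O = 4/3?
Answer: 100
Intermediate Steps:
O = 4/3 (O = 4*(1/3) = 4/3 ≈ 1.3333)
t(a, G) = 2*G
l(k, Q) = 25*Q/3 (l(k, Q) = 6*Q + (4*Q/3 + Q) = 6*Q + 7*Q/3 = 25*Q/3)
l(21, t(5, 3))*y(2) = (25*(2*3)/3)*2 = ((25/3)*6)*2 = 50*2 = 100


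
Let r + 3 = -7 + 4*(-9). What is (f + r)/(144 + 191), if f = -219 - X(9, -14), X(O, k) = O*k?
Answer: -139/335 ≈ -0.41493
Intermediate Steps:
r = -46 (r = -3 + (-7 + 4*(-9)) = -3 + (-7 - 36) = -3 - 43 = -46)
f = -93 (f = -219 - 9*(-14) = -219 - 1*(-126) = -219 + 126 = -93)
(f + r)/(144 + 191) = (-93 - 46)/(144 + 191) = -139/335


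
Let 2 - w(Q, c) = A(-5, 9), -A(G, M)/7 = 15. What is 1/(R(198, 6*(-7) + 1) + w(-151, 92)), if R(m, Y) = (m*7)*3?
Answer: 1/4265 ≈ 0.00023447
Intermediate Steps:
A(G, M) = -105 (A(G, M) = -7*15 = -105)
w(Q, c) = 107 (w(Q, c) = 2 - 1*(-105) = 2 + 105 = 107)
R(m, Y) = 21*m (R(m, Y) = (7*m)*3 = 21*m)
1/(R(198, 6*(-7) + 1) + w(-151, 92)) = 1/(21*198 + 107) = 1/(4158 + 107) = 1/4265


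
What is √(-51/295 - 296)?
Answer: I*√25774445/295 ≈ 17.21*I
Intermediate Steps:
√(-51/295 - 296) = √(-87371/295) = I*√25774445/295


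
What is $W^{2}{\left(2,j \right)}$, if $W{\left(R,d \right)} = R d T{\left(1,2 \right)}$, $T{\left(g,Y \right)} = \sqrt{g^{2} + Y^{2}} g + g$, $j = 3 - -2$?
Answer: $600 + 200 \sqrt{5} \approx 1047.2$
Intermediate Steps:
$j = 5$ ($j = 3 + 2 = 5$)
$T{\left(g,Y \right)} = g + g \sqrt{Y^{2} + g^{2}}$ ($T{\left(g,Y \right)} = \sqrt{Y^{2} + g^{2}} g + g = g \sqrt{Y^{2} + g^{2}} + g = g + g \sqrt{Y^{2} + g^{2}}$)
$W{\left(R,d \right)} = R d \left(1 + \sqrt{5}\right)$ ($W{\left(R,d \right)} = R d 1 \left(1 + \sqrt{2^{2} + 1^{2}}\right) = R d 1 \left(1 + \sqrt{4 + 1}\right) = R d 1 \left(1 + \sqrt{5}\right) = R d \left(1 + \sqrt{5}\right)$)
$W^{2}{\left(2,j \right)} = \left(2 \cdot 5 \left(1 + \sqrt{5}\right)\right)^{2} = \left(10 + 10 \sqrt{5}\right)^{2}$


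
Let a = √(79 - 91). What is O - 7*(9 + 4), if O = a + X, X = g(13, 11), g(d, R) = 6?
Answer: -85 + 2*I*√3 ≈ -85.0 + 3.4641*I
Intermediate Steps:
a = 2*I*√3 (a = √(-12) = 2*I*√3 ≈ 3.4641*I)
X = 6
O = 6 + 2*I*√3 (O = 2*I*√3 + 6 = 6 + 2*I*√3 ≈ 6.0 + 3.4641*I)
O - 7*(9 + 4) = (6 + 2*I*√3) - 7*(9 + 4) = (6 + 2*I*√3) - 7*13 = (6 + 2*I*√3) - 91 = -85 + 2*I*√3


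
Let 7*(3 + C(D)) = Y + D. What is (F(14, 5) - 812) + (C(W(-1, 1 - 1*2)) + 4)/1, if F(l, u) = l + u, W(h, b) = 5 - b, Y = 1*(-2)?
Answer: -5540/7 ≈ -791.43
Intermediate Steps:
Y = -2
C(D) = -23/7 + D/7 (C(D) = -3 + (-2 + D)/7 = -3 + (-2/7 + D/7) = -23/7 + D/7)
(F(14, 5) - 812) + (C(W(-1, 1 - 1*2)) + 4)/1 = ((14 + 5) - 812) + ((-23/7 + (5 - (1 - 1*2))/7) + 4)/1 = (19 - 812) + ((-23/7 + (5 - (1 - 2))/7) + 4)*1 = -793 + ((-23/7 + (5 - 1*(-1))/7) + 4)*1 = -793 + ((-23/7 + (5 + 1)/7) + 4)*1 = -793 + ((-23/7 + (⅐)*6) + 4)*1 = -793 + ((-23/7 + 6/7) + 4)*1 = -793 + (-17/7 + 4)*1 = -793 + (11/7)*1 = -793 + 11/7 = -5540/7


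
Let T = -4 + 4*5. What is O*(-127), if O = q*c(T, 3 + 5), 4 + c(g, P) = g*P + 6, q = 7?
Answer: -115570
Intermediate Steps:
T = 16 (T = -4 + 20 = 16)
c(g, P) = 2 + P*g (c(g, P) = -4 + (g*P + 6) = -4 + (P*g + 6) = -4 + (6 + P*g) = 2 + P*g)
O = 910 (O = 7*(2 + (3 + 5)*16) = 7*(2 + 8*16) = 7*(2 + 128) = 7*130 = 910)
O*(-127) = 910*(-127) = -115570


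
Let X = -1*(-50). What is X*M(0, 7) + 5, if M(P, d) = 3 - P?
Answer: 155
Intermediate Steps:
X = 50
X*M(0, 7) + 5 = 50*(3 - 1*0) + 5 = 50*(3 + 0) + 5 = 50*3 + 5 = 150 + 5 = 155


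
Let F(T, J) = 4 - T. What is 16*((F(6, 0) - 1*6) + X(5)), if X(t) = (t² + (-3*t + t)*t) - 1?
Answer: -544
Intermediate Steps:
X(t) = -1 - t² (X(t) = (t² + (-2*t)*t) - 1 = (t² - 2*t²) - 1 = -t² - 1 = -1 - t²)
16*((F(6, 0) - 1*6) + X(5)) = 16*(((4 - 1*6) - 1*6) + (-1 - 1*5²)) = 16*(((4 - 6) - 6) + (-1 - 1*25)) = 16*((-2 - 6) + (-1 - 25)) = 16*(-8 - 26) = 16*(-34) = -544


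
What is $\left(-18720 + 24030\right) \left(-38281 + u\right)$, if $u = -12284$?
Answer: $-268500150$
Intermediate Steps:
$\left(-18720 + 24030\right) \left(-38281 + u\right) = \left(-18720 + 24030\right) \left(-38281 - 12284\right) = 5310 \left(-50565\right) = -268500150$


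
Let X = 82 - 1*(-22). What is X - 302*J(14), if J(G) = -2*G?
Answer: 8560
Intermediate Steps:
X = 104 (X = 82 + 22 = 104)
X - 302*J(14) = 104 - (-604)*14 = 104 - 302*(-28) = 104 + 8456 = 8560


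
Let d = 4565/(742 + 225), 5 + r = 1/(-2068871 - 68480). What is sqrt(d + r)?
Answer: I*sqrt(1192731429419618329)/2066818417 ≈ 0.52841*I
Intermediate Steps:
r = -10686756/2137351 (r = -5 + 1/(-2068871 - 68480) = -5 + 1/(-2137351) = -5 - 1/2137351 = -10686756/2137351 ≈ -5.0000)
d = 4565/967 ≈ 4.7208
sqrt(d + r) = sqrt(4565/967 - 10686756/2137351) = sqrt(-577085737/2066818417) = I*sqrt(1192731429419618329)/2066818417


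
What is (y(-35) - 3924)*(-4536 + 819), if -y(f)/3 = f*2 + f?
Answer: 13414653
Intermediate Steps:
y(f) = -9*f (y(f) = -3*(f*2 + f) = -3*(2*f + f) = -9*f)
(y(-35) - 3924)*(-4536 + 819) = (-9*(-35) - 3924)*(-4536 + 819) = (315 - 3924)*(-3717) = -3609*(-3717) = 13414653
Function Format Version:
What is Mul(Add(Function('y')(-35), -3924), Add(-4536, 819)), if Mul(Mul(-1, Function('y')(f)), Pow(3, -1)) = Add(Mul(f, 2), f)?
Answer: 13414653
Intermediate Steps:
Function('y')(f) = Mul(-9, f) (Function('y')(f) = Mul(-3, Add(Mul(f, 2), f)) = Mul(-3, Add(Mul(2, f), f)) = Mul(-3, Mul(3, f)) = Mul(-9, f))
Mul(Add(Function('y')(-35), -3924), Add(-4536, 819)) = Mul(Add(Mul(-9, -35), -3924), Add(-4536, 819)) = Mul(Add(315, -3924), -3717) = Mul(-3609, -3717) = 13414653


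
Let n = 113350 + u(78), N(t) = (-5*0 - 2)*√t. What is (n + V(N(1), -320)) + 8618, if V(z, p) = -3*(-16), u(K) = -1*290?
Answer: 121726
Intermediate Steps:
u(K) = -290
N(t) = -2*√t (N(t) = (0 - 2)*√t = -2*√t)
V(z, p) = 48
n = 113060 (n = 113350 - 290 = 113060)
(n + V(N(1), -320)) + 8618 = (113060 + 48) + 8618 = 113108 + 8618 = 121726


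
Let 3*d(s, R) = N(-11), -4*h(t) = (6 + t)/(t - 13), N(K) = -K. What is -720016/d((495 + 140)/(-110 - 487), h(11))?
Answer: -196368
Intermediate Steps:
h(t) = -(6 + t)/(4*(-13 + t)) (h(t) = -(6 + t)/(4*(t - 13)) = -(6 + t)/(4*(-13 + t)))
d(s, R) = 11/3 (d(s, R) = (-1*(-11))/3 = (1/3)*11 = 11/3)
-720016/d((495 + 140)/(-110 - 487), h(11)) = -720016/11/3 = -720016*3/11 = -196368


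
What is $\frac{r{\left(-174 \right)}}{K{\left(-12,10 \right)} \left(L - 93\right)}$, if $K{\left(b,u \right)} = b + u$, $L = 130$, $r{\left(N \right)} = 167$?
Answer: $- \frac{167}{74} \approx -2.2568$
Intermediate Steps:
$\frac{r{\left(-174 \right)}}{K{\left(-12,10 \right)} \left(L - 93\right)} = \frac{167}{\left(-12 + 10\right) \left(130 - 93\right)} = \frac{167}{\left(-2\right) 37} = \frac{167}{-74} = 167 \left(- \frac{1}{74}\right) = - \frac{167}{74}$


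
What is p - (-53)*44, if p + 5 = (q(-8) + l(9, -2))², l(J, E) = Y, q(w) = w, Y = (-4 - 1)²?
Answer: 2616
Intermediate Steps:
Y = 25 (Y = (-5)² = 25)
l(J, E) = 25
p = 284 (p = -5 + (-8 + 25)² = -5 + 17² = -5 + 289 = 284)
p - (-53)*44 = 284 - (-53)*44 = 284 - 1*(-2332) = 284 + 2332 = 2616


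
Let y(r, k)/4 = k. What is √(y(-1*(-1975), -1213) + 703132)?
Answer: 46*√330 ≈ 835.63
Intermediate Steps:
y(r, k) = 4*k
√(y(-1*(-1975), -1213) + 703132) = √(4*(-1213) + 703132) = √(-4852 + 703132) = √698280 = 46*√330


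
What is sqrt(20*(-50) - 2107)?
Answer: I*sqrt(3107) ≈ 55.74*I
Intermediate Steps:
sqrt(20*(-50) - 2107) = sqrt(-1000 - 2107) = sqrt(-3107) = I*sqrt(3107)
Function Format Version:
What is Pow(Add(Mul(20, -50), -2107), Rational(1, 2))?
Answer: Mul(I, Pow(3107, Rational(1, 2))) ≈ Mul(55.740, I)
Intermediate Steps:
Pow(Add(Mul(20, -50), -2107), Rational(1, 2)) = Pow(Add(-1000, -2107), Rational(1, 2)) = Pow(-3107, Rational(1, 2)) = Mul(I, Pow(3107, Rational(1, 2)))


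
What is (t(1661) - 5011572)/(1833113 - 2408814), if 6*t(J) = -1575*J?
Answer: 10895169/1151402 ≈ 9.4625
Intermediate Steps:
t(J) = -525*J/2 (t(J) = (-1575*J)/6 = -525*J/2)
(t(1661) - 5011572)/(1833113 - 2408814) = (-525/2*1661 - 5011572)/(1833113 - 2408814) = (-872025/2 - 5011572)/(-575701) = -10895169/2*(-1/575701) = 10895169/1151402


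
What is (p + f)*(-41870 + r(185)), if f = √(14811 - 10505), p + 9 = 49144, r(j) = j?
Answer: -2048192475 - 41685*√4306 ≈ -2.0509e+9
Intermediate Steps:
p = 49135 (p = -9 + 49144 = 49135)
f = √4306 ≈ 65.620
(p + f)*(-41870 + r(185)) = (49135 + √4306)*(-41870 + 185) = (49135 + √4306)*(-41685) = -2048192475 - 41685*√4306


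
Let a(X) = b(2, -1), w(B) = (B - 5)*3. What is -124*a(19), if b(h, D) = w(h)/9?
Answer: 124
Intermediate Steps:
w(B) = -15 + 3*B (w(B) = (-5 + B)*3 = -15 + 3*B)
b(h, D) = -5/3 + h/3 (b(h, D) = (-15 + 3*h)/9 = (-15 + 3*h)*(1/9) = -5/3 + h/3)
a(X) = -1 (a(X) = -5/3 + (1/3)*2 = -5/3 + 2/3 = -1)
-124*a(19) = -124*(-1) = 124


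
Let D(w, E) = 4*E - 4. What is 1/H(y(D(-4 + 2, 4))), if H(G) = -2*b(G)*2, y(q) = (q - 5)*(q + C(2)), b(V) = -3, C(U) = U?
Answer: 1/12 ≈ 0.083333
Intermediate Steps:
D(w, E) = -4 + 4*E
y(q) = (-5 + q)*(2 + q) (y(q) = (q - 5)*(q + 2) = (-5 + q)*(2 + q))
H(G) = 12 (H(G) = -2*(-3)*2 = 6*2 = 12)
1/H(y(D(-4 + 2, 4))) = 1/12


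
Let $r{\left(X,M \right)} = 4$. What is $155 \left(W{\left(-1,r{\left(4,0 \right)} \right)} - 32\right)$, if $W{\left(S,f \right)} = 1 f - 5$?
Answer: $-5115$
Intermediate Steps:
$W{\left(S,f \right)} = -5 + f$ ($W{\left(S,f \right)} = f - 5 = -5 + f$)
$155 \left(W{\left(-1,r{\left(4,0 \right)} \right)} - 32\right) = 155 \left(\left(-5 + 4\right) - 32\right) = 155 \left(-1 - 32\right) = 155 \left(-33\right) = -5115$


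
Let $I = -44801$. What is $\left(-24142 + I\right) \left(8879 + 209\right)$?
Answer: $-626553984$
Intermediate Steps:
$\left(-24142 + I\right) \left(8879 + 209\right) = \left(-24142 - 44801\right) \left(8879 + 209\right) = \left(-68943\right) 9088 = -626553984$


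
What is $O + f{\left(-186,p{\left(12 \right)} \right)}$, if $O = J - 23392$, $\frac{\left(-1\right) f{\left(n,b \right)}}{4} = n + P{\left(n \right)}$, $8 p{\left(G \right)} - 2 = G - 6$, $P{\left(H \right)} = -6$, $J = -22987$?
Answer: $-45611$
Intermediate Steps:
$p{\left(G \right)} = - \frac{1}{2} + \frac{G}{8}$ ($p{\left(G \right)} = \frac{1}{4} + \frac{G - 6}{8} = \frac{1}{4} + \frac{-6 + G}{8} = \frac{1}{4} + \left(- \frac{3}{4} + \frac{G}{8}\right) = - \frac{1}{2} + \frac{G}{8}$)
$f{\left(n,b \right)} = 24 - 4 n$ ($f{\left(n,b \right)} = - 4 \left(n - 6\right) = - 4 \left(-6 + n\right) = 24 - 4 n$)
$O = -46379$ ($O = -22987 - 23392 = -46379$)
$O + f{\left(-186,p{\left(12 \right)} \right)} = -46379 + \left(24 - -744\right) = -46379 + \left(24 + 744\right) = -46379 + 768 = -45611$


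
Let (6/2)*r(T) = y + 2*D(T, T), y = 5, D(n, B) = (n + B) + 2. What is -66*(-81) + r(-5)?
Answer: 16027/3 ≈ 5342.3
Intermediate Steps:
D(n, B) = 2 + B + n (D(n, B) = (B + n) + 2 = 2 + B + n)
r(T) = 3 + 4*T/3 (r(T) = (5 + 2*(2 + T + T))/3 = (5 + 2*(2 + 2*T))/3 = (5 + (4 + 4*T))/3 = (9 + 4*T)/3 = 3 + 4*T/3)
-66*(-81) + r(-5) = -66*(-81) + (3 + (4/3)*(-5)) = 5346 + (3 - 20/3) = 5346 - 11/3 = 16027/3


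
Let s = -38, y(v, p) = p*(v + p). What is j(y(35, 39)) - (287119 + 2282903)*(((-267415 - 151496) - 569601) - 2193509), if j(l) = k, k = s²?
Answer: 8177863975906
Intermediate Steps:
y(v, p) = p*(p + v)
k = 1444 (k = (-38)² = 1444)
j(l) = 1444
j(y(35, 39)) - (287119 + 2282903)*(((-267415 - 151496) - 569601) - 2193509) = 1444 - (287119 + 2282903)*(((-267415 - 151496) - 569601) - 2193509) = 1444 - 2570022*((-418911 - 569601) - 2193509) = 1444 - 2570022*(-988512 - 2193509) = 1444 - 2570022*(-3182021) = 1444 - 1*(-8177863974462) = 1444 + 8177863974462 = 8177863975906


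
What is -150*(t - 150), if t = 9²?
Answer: 10350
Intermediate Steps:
t = 81
-150*(t - 150) = -150*(81 - 150) = -150*(-69) = 10350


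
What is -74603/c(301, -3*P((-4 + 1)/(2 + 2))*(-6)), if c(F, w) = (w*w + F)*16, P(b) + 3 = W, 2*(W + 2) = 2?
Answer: -74603/87760 ≈ -0.85008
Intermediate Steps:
W = -1 (W = -2 + (½)*2 = -2 + 1 = -1)
P(b) = -4 (P(b) = -3 - 1 = -4)
c(F, w) = 16*F + 16*w² (c(F, w) = (w² + F)*16 = (F + w²)*16 = 16*F + 16*w²)
-74603/c(301, -3*P((-4 + 1)/(2 + 2))*(-6)) = -74603/(16*301 + 16*(-3*(-4)*(-6))²) = -74603/(4816 + 16*(12*(-6))²) = -74603/(4816 + 16*(-72)²) = -74603/(4816 + 16*5184) = -74603/(4816 + 82944) = -74603/87760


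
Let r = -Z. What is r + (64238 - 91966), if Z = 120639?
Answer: -148367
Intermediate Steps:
r = -120639 (r = -1*120639 = -120639)
r + (64238 - 91966) = -120639 + (64238 - 91966) = -120639 - 27728 = -148367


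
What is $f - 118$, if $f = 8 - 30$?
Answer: $-140$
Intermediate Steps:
$f = -22$ ($f = 8 - 30 = -22$)
$f - 118 = -22 - 118 = -140$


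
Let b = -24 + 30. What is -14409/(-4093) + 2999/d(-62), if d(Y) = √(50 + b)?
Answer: 14409/4093 + 2999*√14/28 ≈ 404.28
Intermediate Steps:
b = 6
d(Y) = 2*√14 (d(Y) = √(50 + 6) = √56 = 2*√14)
-14409/(-4093) + 2999/d(-62) = -14409/(-4093) + 2999/((2*√14)) = -14409*(-1/4093) + 2999*(√14/28) = 14409/4093 + 2999*√14/28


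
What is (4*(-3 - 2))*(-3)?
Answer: 60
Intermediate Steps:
(4*(-3 - 2))*(-3) = (4*(-5))*(-3) = -20*(-3) = 60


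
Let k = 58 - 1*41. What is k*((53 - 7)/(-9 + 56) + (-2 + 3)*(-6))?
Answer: -4012/47 ≈ -85.362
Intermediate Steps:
k = 17 (k = 58 - 41 = 17)
k*((53 - 7)/(-9 + 56) + (-2 + 3)*(-6)) = 17*((53 - 7)/(-9 + 56) + (-2 + 3)*(-6)) = 17*(46/47 + 1*(-6)) = 17*(46*(1/47) - 6) = 17*(46/47 - 6) = 17*(-236/47) = -4012/47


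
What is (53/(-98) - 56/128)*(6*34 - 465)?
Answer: 200187/784 ≈ 255.34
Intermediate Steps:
(53/(-98) - 56/128)*(6*34 - 465) = (53*(-1/98) - 56*1/128)*(204 - 465) = (-53/98 - 7/16)*(-261) = -767/784*(-261) = 200187/784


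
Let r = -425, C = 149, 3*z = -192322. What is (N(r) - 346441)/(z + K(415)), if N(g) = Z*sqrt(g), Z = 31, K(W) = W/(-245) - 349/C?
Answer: 7588097223/1404231326 - 3394965*I*sqrt(17)/1404231326 ≈ 5.4037 - 0.0099683*I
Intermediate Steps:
z = -192322/3 (z = (1/3)*(-192322) = -192322/3 ≈ -64107.)
K(W) = -349/149 - W/245 (K(W) = W/(-245) - 349/149 = W*(-1/245) - 349*1/149 = -W/245 - 349/149 = -349/149 - W/245)
N(g) = 31*sqrt(g)
(N(r) - 346441)/(z + K(415)) = (31*sqrt(-425) - 346441)/(-192322/3 + (-349/149 - 1/245*415)) = (31*(5*I*sqrt(17)) - 346441)/(-192322/3 + (-349/149 - 83/49)) = (155*I*sqrt(17) - 346441)/(-192322/3 - 29468/7301) = (-346441 + 155*I*sqrt(17))/(-1404231326/21903) = (-346441 + 155*I*sqrt(17))*(-21903/1404231326) = 7588097223/1404231326 - 3394965*I*sqrt(17)/1404231326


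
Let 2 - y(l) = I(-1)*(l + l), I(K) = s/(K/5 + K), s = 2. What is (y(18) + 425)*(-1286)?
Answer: -626282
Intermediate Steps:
I(K) = 5/(3*K) (I(K) = 2/(K/5 + K) = 2/((6*K/5)) = 2*(5/(6*K)) = 5/(3*K))
y(l) = 2 + 10*l/3 (y(l) = 2 - (5/3)/(-1)*(l + l) = 2 - (5/3)*(-1)*2*l = 2 - (-5)*2*l/3 = 2 - (-10)*l/3 = 2 + 10*l/3)
(y(18) + 425)*(-1286) = ((2 + (10/3)*18) + 425)*(-1286) = ((2 + 60) + 425)*(-1286) = (62 + 425)*(-1286) = 487*(-1286) = -626282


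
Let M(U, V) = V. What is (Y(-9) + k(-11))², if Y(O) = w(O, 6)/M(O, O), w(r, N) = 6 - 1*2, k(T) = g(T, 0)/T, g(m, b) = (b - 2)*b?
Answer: 16/81 ≈ 0.19753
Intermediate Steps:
g(m, b) = b*(-2 + b) (g(m, b) = (-2 + b)*b = b*(-2 + b))
k(T) = 0 (k(T) = (0*(-2 + 0))/T = (0*(-2))/T = 0/T = 0)
w(r, N) = 4 (w(r, N) = 6 - 2 = 4)
Y(O) = 4/O
(Y(-9) + k(-11))² = (4/(-9) + 0)² = (4*(-⅑) + 0)² = (-4/9 + 0)² = (-4/9)² = 16/81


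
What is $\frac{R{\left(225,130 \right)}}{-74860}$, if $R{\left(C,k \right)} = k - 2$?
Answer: $- \frac{32}{18715} \approx -0.0017099$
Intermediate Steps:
$R{\left(C,k \right)} = -2 + k$ ($R{\left(C,k \right)} = k - 2 = -2 + k$)
$\frac{R{\left(225,130 \right)}}{-74860} = \frac{-2 + 130}{-74860} = 128 \left(- \frac{1}{74860}\right) = - \frac{32}{18715}$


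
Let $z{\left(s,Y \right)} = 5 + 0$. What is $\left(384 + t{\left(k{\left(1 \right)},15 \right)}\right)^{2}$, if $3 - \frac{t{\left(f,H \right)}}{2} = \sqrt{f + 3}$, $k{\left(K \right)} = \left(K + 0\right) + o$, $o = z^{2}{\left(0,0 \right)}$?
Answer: $152216 - 1560 \sqrt{29} \approx 1.4382 \cdot 10^{5}$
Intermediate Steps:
$z{\left(s,Y \right)} = 5$
$o = 25$ ($o = 5^{2} = 25$)
$k{\left(K \right)} = 25 + K$ ($k{\left(K \right)} = \left(K + 0\right) + 25 = K + 25 = 25 + K$)
$t{\left(f,H \right)} = 6 - 2 \sqrt{3 + f}$ ($t{\left(f,H \right)} = 6 - 2 \sqrt{f + 3} = 6 - 2 \sqrt{3 + f}$)
$\left(384 + t{\left(k{\left(1 \right)},15 \right)}\right)^{2} = \left(384 + \left(6 - 2 \sqrt{3 + \left(25 + 1\right)}\right)\right)^{2} = \left(384 + \left(6 - 2 \sqrt{3 + 26}\right)\right)^{2} = \left(384 + \left(6 - 2 \sqrt{29}\right)\right)^{2} = \left(390 - 2 \sqrt{29}\right)^{2}$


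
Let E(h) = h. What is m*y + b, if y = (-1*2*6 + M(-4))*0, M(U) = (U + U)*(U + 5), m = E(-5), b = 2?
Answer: 2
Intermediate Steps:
m = -5
M(U) = 2*U*(5 + U) (M(U) = (2*U)*(5 + U) = 2*U*(5 + U))
y = 0 (y = (-1*2*6 + 2*(-4)*(5 - 4))*0 = (-2*6 + 2*(-4)*1)*0 = (-12 - 8)*0 = -20*0 = 0)
m*y + b = -5*0 + 2 = 0 + 2 = 2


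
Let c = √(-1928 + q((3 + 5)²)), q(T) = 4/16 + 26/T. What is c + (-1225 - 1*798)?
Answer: -2023 + 5*I*√4934/8 ≈ -2023.0 + 43.902*I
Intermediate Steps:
q(T) = ¼ + 26/T (q(T) = 4*(1/16) + 26/T = ¼ + 26/T)
c = 5*I*√4934/8 (c = √(-1928 + (104 + (3 + 5)²)/(4*((3 + 5)²))) = √(-1928 + (104 + 8²)/(4*(8²))) = √(-1928 + (¼)*(104 + 64)/64) = √(-1928 + (¼)*(1/64)*168) = √(-1928 + 21/32) = √(-61675/32) = 5*I*√4934/8 ≈ 43.902*I)
c + (-1225 - 1*798) = 5*I*√4934/8 + (-1225 - 1*798) = 5*I*√4934/8 + (-1225 - 798) = 5*I*√4934/8 - 2023 = -2023 + 5*I*√4934/8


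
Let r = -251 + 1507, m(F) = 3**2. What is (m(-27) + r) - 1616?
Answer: -351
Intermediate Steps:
m(F) = 9
r = 1256
(m(-27) + r) - 1616 = (9 + 1256) - 1616 = 1265 - 1616 = -351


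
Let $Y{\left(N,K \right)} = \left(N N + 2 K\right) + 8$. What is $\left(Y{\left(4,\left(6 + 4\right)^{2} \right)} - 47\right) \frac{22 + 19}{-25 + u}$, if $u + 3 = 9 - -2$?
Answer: $- \frac{7257}{17} \approx -426.88$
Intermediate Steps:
$u = 8$ ($u = -3 + \left(9 - -2\right) = -3 + \left(9 + 2\right) = -3 + 11 = 8$)
$Y{\left(N,K \right)} = 8 + N^{2} + 2 K$ ($Y{\left(N,K \right)} = \left(N^{2} + 2 K\right) + 8 = 8 + N^{2} + 2 K$)
$\left(Y{\left(4,\left(6 + 4\right)^{2} \right)} - 47\right) \frac{22 + 19}{-25 + u} = \left(\left(8 + 4^{2} + 2 \left(6 + 4\right)^{2}\right) - 47\right) \frac{22 + 19}{-25 + 8} = \left(\left(8 + 16 + 2 \cdot 10^{2}\right) - 47\right) \frac{41}{-17} = \left(\left(8 + 16 + 2 \cdot 100\right) - 47\right) 41 \left(- \frac{1}{17}\right) = \left(\left(8 + 16 + 200\right) - 47\right) \left(- \frac{41}{17}\right) = \left(224 - 47\right) \left(- \frac{41}{17}\right) = 177 \left(- \frac{41}{17}\right) = - \frac{7257}{17}$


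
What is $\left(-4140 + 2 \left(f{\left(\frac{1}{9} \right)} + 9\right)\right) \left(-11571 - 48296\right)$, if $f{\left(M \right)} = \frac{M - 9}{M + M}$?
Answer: $251561134$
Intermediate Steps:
$f{\left(M \right)} = \frac{-9 + M}{2 M}$
$\left(-4140 + 2 \left(f{\left(\frac{1}{9} \right)} + 9\right)\right) \left(-11571 - 48296\right) = \left(-4140 + 2 \left(\frac{-9 + \frac{1}{9}}{2 \cdot \frac{1}{9}} + 9\right)\right) \left(-11571 - 48296\right) = \left(-4140 + 2 \left(\frac{\frac{1}{\frac{1}{9}} \left(-9 + \frac{1}{9}\right)}{2} + 9\right)\right) \left(-59867\right) = \left(-4140 + 2 \left(\frac{1}{2} \cdot 9 \left(- \frac{80}{9}\right) + 9\right)\right) \left(-59867\right) = \left(-4140 + 2 \left(-40 + 9\right)\right) \left(-59867\right) = \left(-4140 + 2 \left(-31\right)\right) \left(-59867\right) = \left(-4140 - 62\right) \left(-59867\right) = \left(-4202\right) \left(-59867\right) = 251561134$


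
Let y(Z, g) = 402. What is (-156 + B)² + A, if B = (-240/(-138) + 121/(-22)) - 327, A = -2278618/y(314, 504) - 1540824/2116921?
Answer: 208223833305164893/900360372036 ≈ 2.3127e+5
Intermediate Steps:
A = -2412136853213/425501121 (A = -2278618/402 - 1540824/2116921 = -2278618*1/402 - 1540824*1/2116921 = -1139309/201 - 1540824/2116921 = -2412136853213/425501121 ≈ -5668.9)
B = -15215/46 (B = (-240*(-1/138) + 121*(-1/22)) - 327 = (40/23 - 11/2) - 327 = -173/46 - 327 = -15215/46 ≈ -330.76)
(-156 + B)² + A = (-156 - 15215/46)² - 2412136853213/425501121 = (-22391/46)² - 2412136853213/425501121 = 501356881/2116 - 2412136853213/425501121 = 208223833305164893/900360372036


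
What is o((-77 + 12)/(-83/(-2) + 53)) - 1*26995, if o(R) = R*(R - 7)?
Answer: -964099505/35721 ≈ -26990.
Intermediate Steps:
o(R) = R*(-7 + R)
o((-77 + 12)/(-83/(-2) + 53)) - 1*26995 = ((-77 + 12)/(-83/(-2) + 53))*(-7 + (-77 + 12)/(-83/(-2) + 53)) - 1*26995 = (-65/(-83*(-½) + 53))*(-7 - 65/(-83*(-½) + 53)) - 26995 = (-65/(83/2 + 53))*(-7 - 65/(83/2 + 53)) - 26995 = (-65/189/2)*(-7 - 65/189/2) - 26995 = (-65*2/189)*(-7 - 65*2/189) - 26995 = -130*(-7 - 130/189)/189 - 26995 = -130/189*(-1453/189) - 26995 = 188890/35721 - 26995 = -964099505/35721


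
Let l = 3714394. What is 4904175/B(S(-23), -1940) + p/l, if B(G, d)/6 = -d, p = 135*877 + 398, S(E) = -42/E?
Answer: 607247364849/1441184872 ≈ 421.35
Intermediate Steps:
p = 118793 (p = 118395 + 398 = 118793)
B(G, d) = -6*d (B(G, d) = 6*(-d) = -6*d)
4904175/B(S(-23), -1940) + p/l = 4904175/((-6*(-1940))) + 118793/3714394 = 4904175/11640 + 118793*(1/3714394) = 4904175*(1/11640) + 118793/3714394 = 326945/776 + 118793/3714394 = 607247364849/1441184872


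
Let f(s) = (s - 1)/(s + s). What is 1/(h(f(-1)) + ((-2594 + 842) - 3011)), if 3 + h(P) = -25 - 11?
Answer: -1/4802 ≈ -0.00020825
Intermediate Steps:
f(s) = (-1 + s)/(2*s) (f(s) = (-1 + s)/((2*s)) = (-1 + s)*(1/(2*s)) = (-1 + s)/(2*s))
h(P) = -39 (h(P) = -3 + (-25 - 11) = -3 - 36 = -39)
1/(h(f(-1)) + ((-2594 + 842) - 3011)) = 1/(-39 + ((-2594 + 842) - 3011)) = 1/(-39 + (-1752 - 3011)) = 1/(-39 - 4763) = 1/(-4802) = -1/4802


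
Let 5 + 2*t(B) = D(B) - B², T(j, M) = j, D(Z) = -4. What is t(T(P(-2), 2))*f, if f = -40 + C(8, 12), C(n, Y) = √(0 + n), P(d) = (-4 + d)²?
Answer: 26100 - 1305*√2 ≈ 24254.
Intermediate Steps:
C(n, Y) = √n
t(B) = -9/2 - B²/2 (t(B) = -5/2 + (-4 - B²)/2 = -5/2 + (-2 - B²/2) = -9/2 - B²/2)
f = -40 + 2*√2 (f = -40 + √8 = -40 + 2*√2 ≈ -37.172)
t(T(P(-2), 2))*f = (-9/2 - (-4 - 2)⁴/2)*(-40 + 2*√2) = (-9/2 - ((-6)²)²/2)*(-40 + 2*√2) = (-9/2 - ½*36²)*(-40 + 2*√2) = (-9/2 - ½*1296)*(-40 + 2*√2) = (-9/2 - 648)*(-40 + 2*√2) = -1305*(-40 + 2*√2)/2 = 26100 - 1305*√2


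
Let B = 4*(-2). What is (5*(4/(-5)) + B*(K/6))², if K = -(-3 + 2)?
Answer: 256/9 ≈ 28.444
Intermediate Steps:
B = -8
K = 1 (K = -1*(-1) = 1)
(5*(4/(-5)) + B*(K/6))² = (5*(4/(-5)) - 8/6)² = (5*(4*(-⅕)) - 8/6)² = (5*(-⅘) - 8*⅙)² = (-4 - 4/3)² = (-16/3)² = 256/9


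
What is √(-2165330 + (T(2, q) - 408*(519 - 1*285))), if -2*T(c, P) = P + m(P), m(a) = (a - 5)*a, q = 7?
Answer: 5*I*√361730/2 ≈ 1503.6*I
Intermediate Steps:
m(a) = a*(-5 + a) (m(a) = (-5 + a)*a = a*(-5 + a))
T(c, P) = -P/2 - P*(-5 + P)/2 (T(c, P) = -(P + P*(-5 + P))/2 = -P/2 - P*(-5 + P)/2)
√(-2165330 + (T(2, q) - 408*(519 - 1*285))) = √(-2165330 + ((½)*7*(4 - 1*7) - 408*(519 - 1*285))) = √(-2165330 + ((½)*7*(4 - 7) - 408*(519 - 285))) = √(-2165330 + ((½)*7*(-3) - 408*234)) = √(-2165330 + (-21/2 - 95472)) = √(-2165330 - 190965/2) = √(-4521625/2) = 5*I*√361730/2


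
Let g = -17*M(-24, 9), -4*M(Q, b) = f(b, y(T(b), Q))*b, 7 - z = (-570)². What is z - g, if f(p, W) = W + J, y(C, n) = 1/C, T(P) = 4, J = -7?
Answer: -5194157/16 ≈ -3.2464e+5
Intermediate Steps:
z = -324893 (z = 7 - 1*(-570)² = 7 - 1*324900 = 7 - 324900 = -324893)
f(p, W) = -7 + W (f(p, W) = W - 7 = -7 + W)
M(Q, b) = 27*b/16 (M(Q, b) = -(-7 + 1/4)*b/4 = -(-7 + ¼)*b/4 = -(-27)*b/16 = 27*b/16)
g = -4131/16 (g = -459*9/16 = -17*243/16 = -4131/16 ≈ -258.19)
z - g = -324893 - 1*(-4131/16) = -324893 + 4131/16 = -5194157/16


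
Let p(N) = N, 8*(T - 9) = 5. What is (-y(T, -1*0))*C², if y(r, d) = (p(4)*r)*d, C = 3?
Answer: 0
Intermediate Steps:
T = 77/8 (T = 9 + (⅛)*5 = 9 + 5/8 = 77/8 ≈ 9.6250)
y(r, d) = 4*d*r (y(r, d) = (4*r)*d = 4*d*r)
(-y(T, -1*0))*C² = -4*(-1*0)*77/8*3² = -4*0*77/8*9 = -1*0*9 = 0*9 = 0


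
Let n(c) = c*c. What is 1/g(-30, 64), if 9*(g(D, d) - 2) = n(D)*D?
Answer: -1/2998 ≈ -0.00033356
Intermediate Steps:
n(c) = c²
g(D, d) = 2 + D³/9 (g(D, d) = 2 + (D²*D)/9 = 2 + D³/9)
1/g(-30, 64) = 1/(2 + (⅑)*(-30)³) = 1/(2 + (⅑)*(-27000)) = 1/(2 - 3000) = 1/(-2998) = -1/2998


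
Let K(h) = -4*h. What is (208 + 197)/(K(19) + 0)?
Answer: -405/76 ≈ -5.3289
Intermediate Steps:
(208 + 197)/(K(19) + 0) = (208 + 197)/(-4*19 + 0) = 405/(-76 + 0) = 405/(-76) = 405*(-1/76) = -405/76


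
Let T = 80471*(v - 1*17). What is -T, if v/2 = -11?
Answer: 3138369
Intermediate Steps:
v = -22 (v = 2*(-11) = -22)
T = -3138369 (T = 80471*(-22 - 1*17) = 80471*(-22 - 17) = 80471*(-39) = -3138369)
-T = -1*(-3138369) = 3138369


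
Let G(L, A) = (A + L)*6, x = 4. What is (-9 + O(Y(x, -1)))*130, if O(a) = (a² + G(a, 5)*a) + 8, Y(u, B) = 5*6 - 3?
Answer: 768560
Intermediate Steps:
G(L, A) = 6*A + 6*L
Y(u, B) = 27 (Y(u, B) = 30 - 3 = 27)
O(a) = 8 + a² + a*(30 + 6*a) (O(a) = (a² + (6*5 + 6*a)*a) + 8 = (a² + (30 + 6*a)*a) + 8 = (a² + a*(30 + 6*a)) + 8 = 8 + a² + a*(30 + 6*a))
(-9 + O(Y(x, -1)))*130 = (-9 + (8 + 7*27² + 30*27))*130 = (-9 + (8 + 7*729 + 810))*130 = (-9 + (8 + 5103 + 810))*130 = (-9 + 5921)*130 = 5912*130 = 768560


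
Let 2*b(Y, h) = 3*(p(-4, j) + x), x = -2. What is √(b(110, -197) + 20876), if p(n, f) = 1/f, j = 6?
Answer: 3*√9277/2 ≈ 144.48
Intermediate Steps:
p(n, f) = 1/f
b(Y, h) = -11/4 (b(Y, h) = (3*(1/6 - 2))/2 = (3*(⅙ - 2))/2 = (3*(-11/6))/2 = (½)*(-11/2) = -11/4)
√(b(110, -197) + 20876) = √(-11/4 + 20876) = √(83493/4) = 3*√9277/2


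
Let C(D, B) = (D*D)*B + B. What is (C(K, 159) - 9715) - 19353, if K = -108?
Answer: 1825667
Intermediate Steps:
C(D, B) = B + B*D**2 (C(D, B) = D**2*B + B = B*D**2 + B = B + B*D**2)
(C(K, 159) - 9715) - 19353 = (159*(1 + (-108)**2) - 9715) - 19353 = (159*(1 + 11664) - 9715) - 19353 = (159*11665 - 9715) - 19353 = (1854735 - 9715) - 19353 = 1845020 - 19353 = 1825667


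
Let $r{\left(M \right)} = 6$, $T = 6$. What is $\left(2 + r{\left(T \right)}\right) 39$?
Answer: $312$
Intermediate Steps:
$\left(2 + r{\left(T \right)}\right) 39 = \left(2 + 6\right) 39 = 8 \cdot 39 = 312$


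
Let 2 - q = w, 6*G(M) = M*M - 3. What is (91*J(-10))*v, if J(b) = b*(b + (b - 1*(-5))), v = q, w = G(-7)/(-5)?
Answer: 48230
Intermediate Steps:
G(M) = -½ + M²/6 (G(M) = (M*M - 3)/6 = (M² - 3)/6 = (-3 + M²)/6 = -½ + M²/6)
w = -23/15 (w = (-½ + (⅙)*(-7)²)/(-5) = (-½ + (⅙)*49)*(-⅕) = (-½ + 49/6)*(-⅕) = (23/3)*(-⅕) = -23/15 ≈ -1.5333)
q = 53/15 (q = 2 - 1*(-23/15) = 2 + 23/15 = 53/15 ≈ 3.5333)
v = 53/15 ≈ 3.5333
J(b) = b*(5 + 2*b) (J(b) = b*(b + (b + 5)) = b*(b + (5 + b)) = b*(5 + 2*b))
(91*J(-10))*v = (91*(-10*(5 + 2*(-10))))*(53/15) = (91*(-10*(5 - 20)))*(53/15) = (91*(-10*(-15)))*(53/15) = (91*150)*(53/15) = 13650*(53/15) = 48230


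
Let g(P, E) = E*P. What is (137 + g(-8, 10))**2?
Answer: 3249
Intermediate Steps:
(137 + g(-8, 10))**2 = (137 + 10*(-8))**2 = (137 - 80)**2 = 57**2 = 3249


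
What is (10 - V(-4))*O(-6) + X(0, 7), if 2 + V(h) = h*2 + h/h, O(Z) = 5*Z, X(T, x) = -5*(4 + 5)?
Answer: -615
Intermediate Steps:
X(T, x) = -45 (X(T, x) = -5*9 = -45)
V(h) = -1 + 2*h (V(h) = -2 + (h*2 + h/h) = -2 + (2*h + 1) = -2 + (1 + 2*h) = -1 + 2*h)
(10 - V(-4))*O(-6) + X(0, 7) = (10 - (-1 + 2*(-4)))*(5*(-6)) - 45 = (10 - (-1 - 8))*(-30) - 45 = (10 - 1*(-9))*(-30) - 45 = (10 + 9)*(-30) - 45 = 19*(-30) - 45 = -570 - 45 = -615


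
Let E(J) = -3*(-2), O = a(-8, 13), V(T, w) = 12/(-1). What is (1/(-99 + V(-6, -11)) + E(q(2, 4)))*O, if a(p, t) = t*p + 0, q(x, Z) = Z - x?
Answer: -69160/111 ≈ -623.06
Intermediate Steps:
a(p, t) = p*t (a(p, t) = p*t + 0 = p*t)
V(T, w) = -12 (V(T, w) = 12*(-1) = -12)
O = -104 (O = -8*13 = -104)
E(J) = 6
(1/(-99 + V(-6, -11)) + E(q(2, 4)))*O = (1/(-99 - 12) + 6)*(-104) = (1/(-111) + 6)*(-104) = (-1/111 + 6)*(-104) = (665/111)*(-104) = -69160/111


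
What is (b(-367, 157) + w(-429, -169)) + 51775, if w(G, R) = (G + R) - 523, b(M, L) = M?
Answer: 50287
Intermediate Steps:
w(G, R) = -523 + G + R
(b(-367, 157) + w(-429, -169)) + 51775 = (-367 + (-523 - 429 - 169)) + 51775 = (-367 - 1121) + 51775 = -1488 + 51775 = 50287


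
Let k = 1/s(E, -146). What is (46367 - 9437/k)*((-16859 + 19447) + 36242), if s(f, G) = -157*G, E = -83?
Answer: -8397707680010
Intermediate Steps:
k = 1/22922 (k = 1/(-157*(-146)) = 1/22922 ≈ 4.3626e-5)
(46367 - 9437/k)*((-16859 + 19447) + 36242) = (46367 - 9437/1/22922)*((-16859 + 19447) + 36242) = (46367 - 9437*22922)*(2588 + 36242) = (46367 - 216314914)*38830 = -216268547*38830 = -8397707680010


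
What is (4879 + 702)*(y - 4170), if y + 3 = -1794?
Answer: -33301827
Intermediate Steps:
y = -1797 (y = -3 - 1794 = -1797)
(4879 + 702)*(y - 4170) = (4879 + 702)*(-1797 - 4170) = 5581*(-5967) = -33301827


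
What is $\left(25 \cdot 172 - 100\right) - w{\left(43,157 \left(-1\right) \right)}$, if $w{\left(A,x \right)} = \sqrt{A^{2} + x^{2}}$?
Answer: $4200 - \sqrt{26498} \approx 4037.2$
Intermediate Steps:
$\left(25 \cdot 172 - 100\right) - w{\left(43,157 \left(-1\right) \right)} = \left(25 \cdot 172 - 100\right) - \sqrt{43^{2} + \left(157 \left(-1\right)\right)^{2}} = \left(4300 - 100\right) - \sqrt{1849 + \left(-157\right)^{2}} = 4200 - \sqrt{1849 + 24649} = 4200 - \sqrt{26498}$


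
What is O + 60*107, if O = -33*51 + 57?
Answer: 4794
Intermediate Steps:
O = -1626 (O = -1683 + 57 = -1626)
O + 60*107 = -1626 + 60*107 = -1626 + 6420 = 4794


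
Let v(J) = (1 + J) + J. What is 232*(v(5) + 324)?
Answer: 77720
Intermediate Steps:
v(J) = 1 + 2*J
232*(v(5) + 324) = 232*((1 + 2*5) + 324) = 232*((1 + 10) + 324) = 232*(11 + 324) = 232*335 = 77720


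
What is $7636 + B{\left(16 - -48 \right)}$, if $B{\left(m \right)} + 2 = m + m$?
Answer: $7762$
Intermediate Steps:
$B{\left(m \right)} = -2 + 2 m$ ($B{\left(m \right)} = -2 + \left(m + m\right) = -2 + 2 m$)
$7636 + B{\left(16 - -48 \right)} = 7636 - \left(2 - 2 \left(16 - -48\right)\right) = 7636 - \left(2 - 2 \left(16 + 48\right)\right) = 7636 + \left(-2 + 2 \cdot 64\right) = 7636 + \left(-2 + 128\right) = 7636 + 126 = 7762$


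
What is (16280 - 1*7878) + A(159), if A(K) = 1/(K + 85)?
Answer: 2050089/244 ≈ 8402.0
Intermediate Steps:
A(K) = 1/(85 + K)
(16280 - 1*7878) + A(159) = (16280 - 1*7878) + 1/(85 + 159) = (16280 - 7878) + 1/244 = 8402 + 1/244 = 2050089/244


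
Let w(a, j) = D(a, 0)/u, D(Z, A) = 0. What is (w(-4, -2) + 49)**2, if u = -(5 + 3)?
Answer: 2401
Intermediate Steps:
u = -8 (u = -1*8 = -8)
w(a, j) = 0 (w(a, j) = 0/(-8) = 0*(-1/8) = 0)
(w(-4, -2) + 49)**2 = (0 + 49)**2 = 49**2 = 2401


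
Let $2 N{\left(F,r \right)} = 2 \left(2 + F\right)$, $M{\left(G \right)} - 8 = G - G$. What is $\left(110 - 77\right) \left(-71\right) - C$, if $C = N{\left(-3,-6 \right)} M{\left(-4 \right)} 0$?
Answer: $-2343$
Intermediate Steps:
$M{\left(G \right)} = 8$ ($M{\left(G \right)} = 8 + \left(G - G\right) = 8 + 0 = 8$)
$N{\left(F,r \right)} = 2 + F$ ($N{\left(F,r \right)} = \frac{2 \left(2 + F\right)}{2} = \frac{4 + 2 F}{2} = 2 + F$)
$C = 0$ ($C = \left(2 - 3\right) 8 \cdot 0 = \left(-1\right) 8 \cdot 0 = \left(-8\right) 0 = 0$)
$\left(110 - 77\right) \left(-71\right) - C = \left(110 - 77\right) \left(-71\right) - 0 = 33 \left(-71\right) + 0 = -2343 + 0 = -2343$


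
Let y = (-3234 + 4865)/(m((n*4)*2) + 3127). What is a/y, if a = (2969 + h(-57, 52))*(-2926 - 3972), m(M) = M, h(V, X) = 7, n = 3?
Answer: -64685139648/1631 ≈ -3.9660e+7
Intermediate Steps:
y = 1631/3151 (y = (-3234 + 4865)/((3*4)*2 + 3127) = 1631/(12*2 + 3127) = 1631/(24 + 3127) = 1631/3151 ≈ 0.51761)
a = -20528448 (a = (2969 + 7)*(-2926 - 3972) = 2976*(-6898) = -20528448)
a/y = -20528448/1631/3151 = -20528448*3151/1631 = -64685139648/1631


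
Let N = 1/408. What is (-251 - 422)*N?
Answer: -673/408 ≈ -1.6495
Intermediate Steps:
N = 1/408 ≈ 0.0024510
(-251 - 422)*N = (-251 - 422)*(1/408) = -673*1/408 = -673/408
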